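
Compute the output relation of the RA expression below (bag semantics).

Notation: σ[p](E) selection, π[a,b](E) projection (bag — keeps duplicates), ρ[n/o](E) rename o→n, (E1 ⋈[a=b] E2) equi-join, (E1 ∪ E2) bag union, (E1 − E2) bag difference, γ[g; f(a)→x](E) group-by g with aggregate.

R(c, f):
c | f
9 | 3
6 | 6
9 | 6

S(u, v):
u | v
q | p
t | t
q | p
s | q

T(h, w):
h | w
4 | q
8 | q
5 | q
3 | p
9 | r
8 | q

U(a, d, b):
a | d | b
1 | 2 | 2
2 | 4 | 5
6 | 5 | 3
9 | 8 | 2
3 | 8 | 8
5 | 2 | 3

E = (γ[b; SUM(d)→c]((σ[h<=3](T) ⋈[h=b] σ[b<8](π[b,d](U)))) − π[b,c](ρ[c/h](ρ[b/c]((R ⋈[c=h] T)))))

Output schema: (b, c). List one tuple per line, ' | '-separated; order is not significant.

Stepwise |·|:
  T → 6
  σ[h<=3](T) → 1
  U → 6
  π[b,d](U) → 6
  σ[b<8](π[b,d](U)) → 5
  (σ[h<=3](T) ⋈[h=b] σ[b<8](π[b,d](U))) → 2
  γ[b; SUM(d)→c]((σ[h<=3](T) ⋈[h=b] σ[b<8](π[b,d](U)))) → 1
  R → 3
  T → 6
  (R ⋈[c=h] T) → 2
  ρ[b/c]((R ⋈[c=h] T)) → 2
  ρ[c/h](ρ[b/c]((R ⋈[c=h] T))) → 2
  π[b,c](ρ[c/h](ρ[b/c]((R ⋈[c=h] T)))) → 2
  (γ[b; SUM(d)→c]((σ[h<=3](T) ⋈[h=b] σ[b<8](π[b,d](U)))) − π[b,c](ρ[c/h](ρ[b/c]((R ⋈[c=h] T))))) → 1

== RESULT ==
b | c
3 | 7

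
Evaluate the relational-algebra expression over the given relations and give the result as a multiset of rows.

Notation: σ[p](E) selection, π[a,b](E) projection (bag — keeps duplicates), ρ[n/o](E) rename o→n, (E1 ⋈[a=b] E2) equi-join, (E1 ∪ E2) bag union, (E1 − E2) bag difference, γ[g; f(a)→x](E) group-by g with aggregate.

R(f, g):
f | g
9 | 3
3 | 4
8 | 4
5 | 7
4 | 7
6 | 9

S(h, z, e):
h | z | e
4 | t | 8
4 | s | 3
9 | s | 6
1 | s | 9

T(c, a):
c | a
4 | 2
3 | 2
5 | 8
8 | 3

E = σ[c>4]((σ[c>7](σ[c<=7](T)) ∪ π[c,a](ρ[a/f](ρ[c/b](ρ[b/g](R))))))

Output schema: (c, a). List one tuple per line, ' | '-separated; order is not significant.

Subexpression sizes:
  T → 4
  σ[c<=7](T) → 3
  σ[c>7](σ[c<=7](T)) → 0
  R → 6
  ρ[b/g](R) → 6
  ρ[c/b](ρ[b/g](R)) → 6
  ρ[a/f](ρ[c/b](ρ[b/g](R))) → 6
  π[c,a](ρ[a/f](ρ[c/b](ρ[b/g](R)))) → 6
  (σ[c>7](σ[c<=7](T)) ∪ π[c,a](ρ[a/f](ρ[c/b](ρ[b/g](R))))) → 6
  σ[c>4]((σ[c>7](σ[c<=7](T)) ∪ π[c,a](ρ[a/f](ρ[c/b](ρ[b/g](R)))))) → 3

== RESULT ==
c | a
7 | 4
7 | 5
9 | 6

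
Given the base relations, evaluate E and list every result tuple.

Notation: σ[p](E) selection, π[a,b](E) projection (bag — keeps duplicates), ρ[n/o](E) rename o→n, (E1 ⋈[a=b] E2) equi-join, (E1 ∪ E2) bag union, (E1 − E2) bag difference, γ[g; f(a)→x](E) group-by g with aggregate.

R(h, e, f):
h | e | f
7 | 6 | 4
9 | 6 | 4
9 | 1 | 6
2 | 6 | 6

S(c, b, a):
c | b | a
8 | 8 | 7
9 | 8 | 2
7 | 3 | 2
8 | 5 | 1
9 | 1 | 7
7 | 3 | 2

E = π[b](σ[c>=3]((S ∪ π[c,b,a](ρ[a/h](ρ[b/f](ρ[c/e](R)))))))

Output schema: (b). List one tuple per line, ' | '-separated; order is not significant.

Per-node cardinality:
  S → 6
  R → 4
  ρ[c/e](R) → 4
  ρ[b/f](ρ[c/e](R)) → 4
  ρ[a/h](ρ[b/f](ρ[c/e](R))) → 4
  π[c,b,a](ρ[a/h](ρ[b/f](ρ[c/e](R)))) → 4
  (S ∪ π[c,b,a](ρ[a/h](ρ[b/f](ρ[c/e](R))))) → 10
  σ[c>=3]((S ∪ π[c,b,a](ρ[a/h](ρ[b/f](ρ[c/e](R)))))) → 9
  π[b](σ[c>=3]((S ∪ π[c,b,a](ρ[a/h](ρ[b/f](ρ[c/e](R))))))) → 9

== RESULT ==
b
1
3
3
4
4
5
6
8
8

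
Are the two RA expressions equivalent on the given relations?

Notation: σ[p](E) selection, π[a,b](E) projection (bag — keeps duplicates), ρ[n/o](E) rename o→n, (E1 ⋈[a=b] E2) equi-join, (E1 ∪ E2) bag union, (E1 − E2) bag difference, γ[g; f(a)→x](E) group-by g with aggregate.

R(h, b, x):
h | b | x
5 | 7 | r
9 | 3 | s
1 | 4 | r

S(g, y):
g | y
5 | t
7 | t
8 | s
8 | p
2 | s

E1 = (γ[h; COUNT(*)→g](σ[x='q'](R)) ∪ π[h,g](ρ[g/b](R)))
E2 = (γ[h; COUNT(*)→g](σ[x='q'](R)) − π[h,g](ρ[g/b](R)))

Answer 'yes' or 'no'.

E1 subexpression sizes:
  R → 3
  σ[x='q'](R) → 0
  γ[h; COUNT(*)→g](σ[x='q'](R)) → 0
  R → 3
  ρ[g/b](R) → 3
  π[h,g](ρ[g/b](R)) → 3
  (γ[h; COUNT(*)→g](σ[x='q'](R)) ∪ π[h,g](ρ[g/b](R))) → 3
E2 subexpression sizes:
  R → 3
  σ[x='q'](R) → 0
  γ[h; COUNT(*)→g](σ[x='q'](R)) → 0
  R → 3
  ρ[g/b](R) → 3
  π[h,g](ρ[g/b](R)) → 3
  (γ[h; COUNT(*)→g](σ[x='q'](R)) − π[h,g](ρ[g/b](R))) → 0

E1 result:
h | g
1 | 4
5 | 7
9 | 3
E2 result:
h | g
(0 rows)
Witness: (9, 3) appears 1× in E1 but 0× in E2.

no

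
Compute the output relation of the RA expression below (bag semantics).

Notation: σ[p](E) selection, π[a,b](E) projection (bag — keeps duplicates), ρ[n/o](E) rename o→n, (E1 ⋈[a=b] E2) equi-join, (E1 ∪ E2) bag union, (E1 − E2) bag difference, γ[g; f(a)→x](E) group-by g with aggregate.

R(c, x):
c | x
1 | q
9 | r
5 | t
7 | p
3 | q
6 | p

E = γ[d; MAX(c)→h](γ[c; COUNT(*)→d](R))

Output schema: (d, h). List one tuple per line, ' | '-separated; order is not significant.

Stepwise |·|:
  R → 6
  γ[c; COUNT(*)→d](R) → 6
  γ[d; MAX(c)→h](γ[c; COUNT(*)→d](R)) → 1

== RESULT ==
d | h
1 | 9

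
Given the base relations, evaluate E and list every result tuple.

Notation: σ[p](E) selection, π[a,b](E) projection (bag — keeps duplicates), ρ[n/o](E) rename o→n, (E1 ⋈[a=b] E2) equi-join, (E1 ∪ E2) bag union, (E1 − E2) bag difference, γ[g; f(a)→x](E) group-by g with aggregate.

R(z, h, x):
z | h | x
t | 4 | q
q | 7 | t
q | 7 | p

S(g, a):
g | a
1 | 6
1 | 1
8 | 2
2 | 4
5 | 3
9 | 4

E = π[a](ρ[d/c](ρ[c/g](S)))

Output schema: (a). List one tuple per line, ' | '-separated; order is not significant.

Stepwise |·|:
  S → 6
  ρ[c/g](S) → 6
  ρ[d/c](ρ[c/g](S)) → 6
  π[a](ρ[d/c](ρ[c/g](S))) → 6

== RESULT ==
a
1
2
3
4
4
6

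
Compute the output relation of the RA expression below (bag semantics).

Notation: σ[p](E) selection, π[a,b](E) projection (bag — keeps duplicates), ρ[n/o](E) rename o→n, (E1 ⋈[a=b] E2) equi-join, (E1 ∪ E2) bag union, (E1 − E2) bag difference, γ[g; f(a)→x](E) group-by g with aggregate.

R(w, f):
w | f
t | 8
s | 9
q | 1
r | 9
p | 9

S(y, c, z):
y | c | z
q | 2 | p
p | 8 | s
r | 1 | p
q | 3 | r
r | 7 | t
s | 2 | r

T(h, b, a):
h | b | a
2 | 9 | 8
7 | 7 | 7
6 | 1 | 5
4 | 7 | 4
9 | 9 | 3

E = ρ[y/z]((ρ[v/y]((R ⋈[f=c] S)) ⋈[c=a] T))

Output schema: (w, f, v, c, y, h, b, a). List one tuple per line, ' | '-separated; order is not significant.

Stepwise |·|:
  R → 5
  S → 6
  (R ⋈[f=c] S) → 2
  ρ[v/y]((R ⋈[f=c] S)) → 2
  T → 5
  (ρ[v/y]((R ⋈[f=c] S)) ⋈[c=a] T) → 1
  ρ[y/z]((ρ[v/y]((R ⋈[f=c] S)) ⋈[c=a] T)) → 1

== RESULT ==
w | f | v | c | y | h | b | a
t | 8 | p | 8 | s | 2 | 9 | 8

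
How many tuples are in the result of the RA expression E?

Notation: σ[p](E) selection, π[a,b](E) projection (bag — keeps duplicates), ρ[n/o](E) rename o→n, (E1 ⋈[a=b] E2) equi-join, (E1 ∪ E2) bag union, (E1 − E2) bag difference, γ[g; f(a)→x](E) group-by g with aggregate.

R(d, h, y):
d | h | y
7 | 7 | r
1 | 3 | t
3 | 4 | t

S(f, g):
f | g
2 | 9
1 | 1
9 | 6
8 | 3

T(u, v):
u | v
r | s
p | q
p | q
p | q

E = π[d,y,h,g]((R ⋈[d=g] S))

Row counts bottom-up:
  R → 3
  S → 4
  (R ⋈[d=g] S) → 2
  π[d,y,h,g]((R ⋈[d=g] S)) → 2

|E| = 2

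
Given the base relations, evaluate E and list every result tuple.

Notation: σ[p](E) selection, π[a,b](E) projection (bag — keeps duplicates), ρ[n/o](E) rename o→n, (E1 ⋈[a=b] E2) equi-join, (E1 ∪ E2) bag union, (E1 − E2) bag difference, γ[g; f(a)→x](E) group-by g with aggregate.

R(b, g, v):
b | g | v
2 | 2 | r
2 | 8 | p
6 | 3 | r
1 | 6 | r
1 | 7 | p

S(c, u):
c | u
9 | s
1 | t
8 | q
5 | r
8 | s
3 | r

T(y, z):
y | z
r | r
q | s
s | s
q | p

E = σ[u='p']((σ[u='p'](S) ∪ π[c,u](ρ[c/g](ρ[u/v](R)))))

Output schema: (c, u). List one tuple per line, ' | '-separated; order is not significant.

Row counts bottom-up:
  S → 6
  σ[u='p'](S) → 0
  R → 5
  ρ[u/v](R) → 5
  ρ[c/g](ρ[u/v](R)) → 5
  π[c,u](ρ[c/g](ρ[u/v](R))) → 5
  (σ[u='p'](S) ∪ π[c,u](ρ[c/g](ρ[u/v](R)))) → 5
  σ[u='p']((σ[u='p'](S) ∪ π[c,u](ρ[c/g](ρ[u/v](R))))) → 2

== RESULT ==
c | u
7 | p
8 | p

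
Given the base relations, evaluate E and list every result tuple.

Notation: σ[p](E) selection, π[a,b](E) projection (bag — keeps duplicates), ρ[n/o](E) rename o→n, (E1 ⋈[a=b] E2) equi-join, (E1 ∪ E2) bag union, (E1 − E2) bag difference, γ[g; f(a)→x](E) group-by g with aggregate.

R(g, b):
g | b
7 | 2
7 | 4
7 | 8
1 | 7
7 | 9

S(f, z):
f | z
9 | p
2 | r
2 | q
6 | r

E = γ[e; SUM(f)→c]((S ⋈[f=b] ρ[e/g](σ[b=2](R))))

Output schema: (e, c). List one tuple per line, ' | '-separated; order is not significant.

Subexpression sizes:
  S → 4
  R → 5
  σ[b=2](R) → 1
  ρ[e/g](σ[b=2](R)) → 1
  (S ⋈[f=b] ρ[e/g](σ[b=2](R))) → 2
  γ[e; SUM(f)→c]((S ⋈[f=b] ρ[e/g](σ[b=2](R)))) → 1

== RESULT ==
e | c
7 | 4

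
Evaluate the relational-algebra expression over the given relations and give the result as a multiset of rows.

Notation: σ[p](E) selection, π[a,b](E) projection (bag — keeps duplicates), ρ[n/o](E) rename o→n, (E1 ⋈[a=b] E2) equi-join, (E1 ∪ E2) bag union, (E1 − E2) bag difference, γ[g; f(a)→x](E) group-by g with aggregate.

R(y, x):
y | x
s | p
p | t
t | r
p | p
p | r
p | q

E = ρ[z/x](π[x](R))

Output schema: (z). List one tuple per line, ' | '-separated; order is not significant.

Subexpression sizes:
  R → 6
  π[x](R) → 6
  ρ[z/x](π[x](R)) → 6

== RESULT ==
z
p
p
q
r
r
t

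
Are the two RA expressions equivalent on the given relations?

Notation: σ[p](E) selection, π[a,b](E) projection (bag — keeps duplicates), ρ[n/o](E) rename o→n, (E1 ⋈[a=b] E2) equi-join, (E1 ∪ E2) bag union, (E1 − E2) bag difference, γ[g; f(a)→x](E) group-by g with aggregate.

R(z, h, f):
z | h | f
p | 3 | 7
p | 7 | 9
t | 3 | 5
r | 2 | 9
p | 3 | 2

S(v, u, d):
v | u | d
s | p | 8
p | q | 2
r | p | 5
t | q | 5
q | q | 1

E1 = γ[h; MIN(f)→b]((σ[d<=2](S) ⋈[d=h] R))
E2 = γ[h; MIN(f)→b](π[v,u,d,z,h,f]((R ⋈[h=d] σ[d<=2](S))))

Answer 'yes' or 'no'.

E1 subexpression sizes:
  S → 5
  σ[d<=2](S) → 2
  R → 5
  (σ[d<=2](S) ⋈[d=h] R) → 1
  γ[h; MIN(f)→b]((σ[d<=2](S) ⋈[d=h] R)) → 1
E2 subexpression sizes:
  R → 5
  S → 5
  σ[d<=2](S) → 2
  (R ⋈[h=d] σ[d<=2](S)) → 1
  π[v,u,d,z,h,f]((R ⋈[h=d] σ[d<=2](S))) → 1
  γ[h; MIN(f)→b](π[v,u,d,z,h,f]((R ⋈[h=d] σ[d<=2](S)))) → 1

E1 and E2 produce the same multiset:
h | b
2 | 9

yes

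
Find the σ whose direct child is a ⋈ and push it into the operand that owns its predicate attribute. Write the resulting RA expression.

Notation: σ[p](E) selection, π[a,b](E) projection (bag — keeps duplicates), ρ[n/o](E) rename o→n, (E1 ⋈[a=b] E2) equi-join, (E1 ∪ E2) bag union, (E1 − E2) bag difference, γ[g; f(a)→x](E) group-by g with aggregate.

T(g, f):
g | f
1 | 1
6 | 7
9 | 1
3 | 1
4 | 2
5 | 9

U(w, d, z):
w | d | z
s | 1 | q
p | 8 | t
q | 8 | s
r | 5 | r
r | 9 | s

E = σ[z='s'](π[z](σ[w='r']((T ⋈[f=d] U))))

σ filters on w, owned by the right side.
E' = σ[z='s'](π[z]((T ⋈[f=d] σ[w='r'](U))))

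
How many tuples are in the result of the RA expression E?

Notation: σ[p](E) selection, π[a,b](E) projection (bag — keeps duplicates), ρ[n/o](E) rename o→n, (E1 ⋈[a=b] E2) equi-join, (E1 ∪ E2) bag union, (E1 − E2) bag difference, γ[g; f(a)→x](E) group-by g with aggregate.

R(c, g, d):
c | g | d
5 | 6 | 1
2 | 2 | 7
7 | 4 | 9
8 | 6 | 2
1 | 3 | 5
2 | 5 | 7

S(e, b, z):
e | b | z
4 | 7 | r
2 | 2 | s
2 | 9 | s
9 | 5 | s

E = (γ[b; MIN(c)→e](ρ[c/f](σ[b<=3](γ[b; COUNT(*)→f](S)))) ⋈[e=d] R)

Stepwise |·|:
  S → 4
  γ[b; COUNT(*)→f](S) → 4
  σ[b<=3](γ[b; COUNT(*)→f](S)) → 1
  ρ[c/f](σ[b<=3](γ[b; COUNT(*)→f](S))) → 1
  γ[b; MIN(c)→e](ρ[c/f](σ[b<=3](γ[b; COUNT(*)→f](S)))) → 1
  R → 6
  (γ[b; MIN(c)→e](ρ[c/f](σ[b<=3](γ[b; COUNT(*)→f](S)))) ⋈[e=d] R) → 1

|E| = 1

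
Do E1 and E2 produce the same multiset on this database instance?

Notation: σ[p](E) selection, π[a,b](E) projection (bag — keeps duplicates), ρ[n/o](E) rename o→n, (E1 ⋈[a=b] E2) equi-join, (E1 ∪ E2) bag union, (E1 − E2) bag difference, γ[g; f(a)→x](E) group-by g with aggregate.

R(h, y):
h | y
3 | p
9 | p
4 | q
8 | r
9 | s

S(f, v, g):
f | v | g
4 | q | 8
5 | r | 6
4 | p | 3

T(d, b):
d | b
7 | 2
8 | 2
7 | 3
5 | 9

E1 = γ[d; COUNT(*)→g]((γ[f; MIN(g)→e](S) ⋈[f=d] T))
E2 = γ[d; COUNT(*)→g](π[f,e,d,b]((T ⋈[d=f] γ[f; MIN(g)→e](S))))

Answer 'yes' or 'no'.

E1 subexpression sizes:
  S → 3
  γ[f; MIN(g)→e](S) → 2
  T → 4
  (γ[f; MIN(g)→e](S) ⋈[f=d] T) → 1
  γ[d; COUNT(*)→g]((γ[f; MIN(g)→e](S) ⋈[f=d] T)) → 1
E2 subexpression sizes:
  T → 4
  S → 3
  γ[f; MIN(g)→e](S) → 2
  (T ⋈[d=f] γ[f; MIN(g)→e](S)) → 1
  π[f,e,d,b]((T ⋈[d=f] γ[f; MIN(g)→e](S))) → 1
  γ[d; COUNT(*)→g](π[f,e,d,b]((T ⋈[d=f] γ[f; MIN(g)→e](S)))) → 1

E1 and E2 produce the same multiset:
d | g
5 | 1

yes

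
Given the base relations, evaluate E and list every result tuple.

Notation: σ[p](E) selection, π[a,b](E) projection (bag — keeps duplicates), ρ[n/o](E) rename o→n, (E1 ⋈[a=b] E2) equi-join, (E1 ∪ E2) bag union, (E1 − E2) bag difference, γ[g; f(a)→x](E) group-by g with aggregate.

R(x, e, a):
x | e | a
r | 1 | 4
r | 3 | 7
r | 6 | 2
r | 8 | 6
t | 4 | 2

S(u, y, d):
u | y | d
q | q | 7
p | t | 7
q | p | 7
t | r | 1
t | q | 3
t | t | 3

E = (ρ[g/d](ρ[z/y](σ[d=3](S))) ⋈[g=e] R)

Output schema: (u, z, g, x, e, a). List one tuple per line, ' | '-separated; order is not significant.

Per-node cardinality:
  S → 6
  σ[d=3](S) → 2
  ρ[z/y](σ[d=3](S)) → 2
  ρ[g/d](ρ[z/y](σ[d=3](S))) → 2
  R → 5
  (ρ[g/d](ρ[z/y](σ[d=3](S))) ⋈[g=e] R) → 2

== RESULT ==
u | z | g | x | e | a
t | q | 3 | r | 3 | 7
t | t | 3 | r | 3 | 7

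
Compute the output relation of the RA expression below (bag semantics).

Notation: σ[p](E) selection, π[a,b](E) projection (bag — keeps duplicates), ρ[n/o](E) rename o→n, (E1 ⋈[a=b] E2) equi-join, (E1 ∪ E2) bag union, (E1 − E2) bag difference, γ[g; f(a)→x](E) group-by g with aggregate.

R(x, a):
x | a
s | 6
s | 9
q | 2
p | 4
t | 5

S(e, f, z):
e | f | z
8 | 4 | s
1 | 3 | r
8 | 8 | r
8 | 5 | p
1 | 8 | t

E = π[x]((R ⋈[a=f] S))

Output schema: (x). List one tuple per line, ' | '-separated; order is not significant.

Per-node cardinality:
  R → 5
  S → 5
  (R ⋈[a=f] S) → 2
  π[x]((R ⋈[a=f] S)) → 2

== RESULT ==
x
p
t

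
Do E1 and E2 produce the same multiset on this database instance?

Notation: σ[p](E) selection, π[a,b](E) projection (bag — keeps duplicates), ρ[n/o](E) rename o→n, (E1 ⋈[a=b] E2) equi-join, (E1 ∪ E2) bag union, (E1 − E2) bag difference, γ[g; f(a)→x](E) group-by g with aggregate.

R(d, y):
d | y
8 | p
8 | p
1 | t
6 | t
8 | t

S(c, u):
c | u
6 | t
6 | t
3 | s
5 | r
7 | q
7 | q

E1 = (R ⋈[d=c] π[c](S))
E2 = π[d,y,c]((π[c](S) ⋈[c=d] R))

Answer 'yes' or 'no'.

E1 per-node cardinality:
  R → 5
  S → 6
  π[c](S) → 6
  (R ⋈[d=c] π[c](S)) → 2
E2 per-node cardinality:
  S → 6
  π[c](S) → 6
  R → 5
  (π[c](S) ⋈[c=d] R) → 2
  π[d,y,c]((π[c](S) ⋈[c=d] R)) → 2

E1 and E2 produce the same multiset:
d | y | c
6 | t | 6
6 | t | 6

yes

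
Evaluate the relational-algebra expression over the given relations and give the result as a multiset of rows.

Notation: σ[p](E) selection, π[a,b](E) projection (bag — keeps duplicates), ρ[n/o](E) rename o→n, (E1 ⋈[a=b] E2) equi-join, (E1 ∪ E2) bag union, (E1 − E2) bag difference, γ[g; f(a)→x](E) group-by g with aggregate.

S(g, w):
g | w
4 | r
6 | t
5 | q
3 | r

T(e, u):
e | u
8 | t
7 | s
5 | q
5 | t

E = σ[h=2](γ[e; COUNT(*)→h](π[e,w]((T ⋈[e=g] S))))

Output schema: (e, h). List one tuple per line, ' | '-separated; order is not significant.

Per-node cardinality:
  T → 4
  S → 4
  (T ⋈[e=g] S) → 2
  π[e,w]((T ⋈[e=g] S)) → 2
  γ[e; COUNT(*)→h](π[e,w]((T ⋈[e=g] S))) → 1
  σ[h=2](γ[e; COUNT(*)→h](π[e,w]((T ⋈[e=g] S)))) → 1

== RESULT ==
e | h
5 | 2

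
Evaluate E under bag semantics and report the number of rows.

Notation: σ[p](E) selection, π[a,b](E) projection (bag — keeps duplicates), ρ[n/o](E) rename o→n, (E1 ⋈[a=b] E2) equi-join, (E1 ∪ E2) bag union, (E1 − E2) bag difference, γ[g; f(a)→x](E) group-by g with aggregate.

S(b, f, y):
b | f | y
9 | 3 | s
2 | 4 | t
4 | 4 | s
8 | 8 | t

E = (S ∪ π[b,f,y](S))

Stepwise |·|:
  S → 4
  S → 4
  π[b,f,y](S) → 4
  (S ∪ π[b,f,y](S)) → 8

|E| = 8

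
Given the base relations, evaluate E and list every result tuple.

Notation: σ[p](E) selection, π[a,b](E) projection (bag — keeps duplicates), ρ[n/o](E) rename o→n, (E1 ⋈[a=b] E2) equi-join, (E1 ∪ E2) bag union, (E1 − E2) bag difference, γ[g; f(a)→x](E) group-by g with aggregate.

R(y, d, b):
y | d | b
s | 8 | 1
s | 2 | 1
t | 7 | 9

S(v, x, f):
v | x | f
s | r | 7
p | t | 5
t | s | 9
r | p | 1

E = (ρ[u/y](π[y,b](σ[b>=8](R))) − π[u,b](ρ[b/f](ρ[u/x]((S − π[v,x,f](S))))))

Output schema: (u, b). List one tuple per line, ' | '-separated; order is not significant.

Subexpression sizes:
  R → 3
  σ[b>=8](R) → 1
  π[y,b](σ[b>=8](R)) → 1
  ρ[u/y](π[y,b](σ[b>=8](R))) → 1
  S → 4
  S → 4
  π[v,x,f](S) → 4
  (S − π[v,x,f](S)) → 0
  ρ[u/x]((S − π[v,x,f](S))) → 0
  ρ[b/f](ρ[u/x]((S − π[v,x,f](S)))) → 0
  π[u,b](ρ[b/f](ρ[u/x]((S − π[v,x,f](S))))) → 0
  (ρ[u/y](π[y,b](σ[b>=8](R))) − π[u,b](ρ[b/f](ρ[u/x]((S − π[v,x,f](S)))))) → 1

== RESULT ==
u | b
t | 9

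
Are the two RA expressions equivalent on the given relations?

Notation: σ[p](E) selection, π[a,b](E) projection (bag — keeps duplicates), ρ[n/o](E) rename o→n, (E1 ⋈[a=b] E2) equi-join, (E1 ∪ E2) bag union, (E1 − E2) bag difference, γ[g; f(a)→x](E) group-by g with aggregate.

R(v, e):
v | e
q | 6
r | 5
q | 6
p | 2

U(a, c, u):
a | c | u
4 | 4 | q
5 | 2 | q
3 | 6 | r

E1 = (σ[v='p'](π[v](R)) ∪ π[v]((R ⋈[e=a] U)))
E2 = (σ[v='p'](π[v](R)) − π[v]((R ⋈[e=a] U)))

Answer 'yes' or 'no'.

E1 stepwise |·|:
  R → 4
  π[v](R) → 4
  σ[v='p'](π[v](R)) → 1
  R → 4
  U → 3
  (R ⋈[e=a] U) → 1
  π[v]((R ⋈[e=a] U)) → 1
  (σ[v='p'](π[v](R)) ∪ π[v]((R ⋈[e=a] U))) → 2
E2 stepwise |·|:
  R → 4
  π[v](R) → 4
  σ[v='p'](π[v](R)) → 1
  R → 4
  U → 3
  (R ⋈[e=a] U) → 1
  π[v]((R ⋈[e=a] U)) → 1
  (σ[v='p'](π[v](R)) − π[v]((R ⋈[e=a] U))) → 1

E1 result:
v
p
r
E2 result:
v
p
Witness: ('r',) appears 1× in E1 but 0× in E2.

no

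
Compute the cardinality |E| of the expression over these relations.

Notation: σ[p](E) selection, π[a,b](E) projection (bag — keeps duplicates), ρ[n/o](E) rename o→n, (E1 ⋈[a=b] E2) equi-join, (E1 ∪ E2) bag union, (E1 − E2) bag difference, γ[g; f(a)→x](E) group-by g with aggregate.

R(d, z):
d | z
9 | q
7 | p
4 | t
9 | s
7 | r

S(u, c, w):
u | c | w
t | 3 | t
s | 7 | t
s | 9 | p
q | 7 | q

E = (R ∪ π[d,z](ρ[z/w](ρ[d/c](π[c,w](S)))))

Row counts bottom-up:
  R → 5
  S → 4
  π[c,w](S) → 4
  ρ[d/c](π[c,w](S)) → 4
  ρ[z/w](ρ[d/c](π[c,w](S))) → 4
  π[d,z](ρ[z/w](ρ[d/c](π[c,w](S)))) → 4
  (R ∪ π[d,z](ρ[z/w](ρ[d/c](π[c,w](S))))) → 9

|E| = 9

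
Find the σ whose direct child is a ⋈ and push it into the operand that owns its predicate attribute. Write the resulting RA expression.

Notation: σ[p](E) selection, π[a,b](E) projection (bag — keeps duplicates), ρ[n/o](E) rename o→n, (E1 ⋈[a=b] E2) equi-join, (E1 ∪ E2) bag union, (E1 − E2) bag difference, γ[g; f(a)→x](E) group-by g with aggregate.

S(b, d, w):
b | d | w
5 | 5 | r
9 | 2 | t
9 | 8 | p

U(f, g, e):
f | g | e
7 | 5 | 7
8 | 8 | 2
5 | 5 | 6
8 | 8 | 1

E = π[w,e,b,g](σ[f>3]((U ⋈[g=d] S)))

σ filters on f, owned by the left side.
E' = π[w,e,b,g]((σ[f>3](U) ⋈[g=d] S))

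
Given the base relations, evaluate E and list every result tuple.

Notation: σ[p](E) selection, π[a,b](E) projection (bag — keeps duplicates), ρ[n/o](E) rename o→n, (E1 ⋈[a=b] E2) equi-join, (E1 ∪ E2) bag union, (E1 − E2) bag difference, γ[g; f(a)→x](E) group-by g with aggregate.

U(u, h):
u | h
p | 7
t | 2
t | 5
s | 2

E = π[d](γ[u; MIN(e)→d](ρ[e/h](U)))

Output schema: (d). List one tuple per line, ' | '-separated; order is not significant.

Row counts bottom-up:
  U → 4
  ρ[e/h](U) → 4
  γ[u; MIN(e)→d](ρ[e/h](U)) → 3
  π[d](γ[u; MIN(e)→d](ρ[e/h](U))) → 3

== RESULT ==
d
2
2
7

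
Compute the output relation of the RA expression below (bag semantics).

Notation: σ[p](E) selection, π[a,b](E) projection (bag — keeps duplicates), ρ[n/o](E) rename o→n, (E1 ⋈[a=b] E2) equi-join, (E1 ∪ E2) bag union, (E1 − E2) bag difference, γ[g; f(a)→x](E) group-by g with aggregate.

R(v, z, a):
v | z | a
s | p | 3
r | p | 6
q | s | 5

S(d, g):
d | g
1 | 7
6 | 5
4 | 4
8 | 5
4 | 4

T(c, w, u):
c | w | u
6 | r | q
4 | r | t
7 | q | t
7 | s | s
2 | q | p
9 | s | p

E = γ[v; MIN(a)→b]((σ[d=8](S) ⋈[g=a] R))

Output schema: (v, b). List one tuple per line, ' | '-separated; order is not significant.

Row counts bottom-up:
  S → 5
  σ[d=8](S) → 1
  R → 3
  (σ[d=8](S) ⋈[g=a] R) → 1
  γ[v; MIN(a)→b]((σ[d=8](S) ⋈[g=a] R)) → 1

== RESULT ==
v | b
q | 5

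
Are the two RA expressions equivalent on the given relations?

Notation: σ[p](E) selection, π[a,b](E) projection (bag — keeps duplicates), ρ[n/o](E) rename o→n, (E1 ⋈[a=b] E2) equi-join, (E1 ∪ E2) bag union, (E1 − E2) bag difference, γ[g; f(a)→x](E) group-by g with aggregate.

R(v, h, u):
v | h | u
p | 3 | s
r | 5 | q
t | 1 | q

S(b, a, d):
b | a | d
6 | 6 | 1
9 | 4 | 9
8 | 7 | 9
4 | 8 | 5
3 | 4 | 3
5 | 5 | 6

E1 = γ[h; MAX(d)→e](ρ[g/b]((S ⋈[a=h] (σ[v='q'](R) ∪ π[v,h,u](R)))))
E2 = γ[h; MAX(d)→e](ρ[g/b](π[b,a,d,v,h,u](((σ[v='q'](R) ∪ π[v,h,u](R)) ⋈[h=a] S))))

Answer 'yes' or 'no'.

E1 per-node cardinality:
  S → 6
  R → 3
  σ[v='q'](R) → 0
  R → 3
  π[v,h,u](R) → 3
  (σ[v='q'](R) ∪ π[v,h,u](R)) → 3
  (S ⋈[a=h] (σ[v='q'](R) ∪ π[v,h,u](R))) → 1
  ρ[g/b]((S ⋈[a=h] (σ[v='q'](R) ∪ π[v,h,u](R)))) → 1
  γ[h; MAX(d)→e](ρ[g/b]((S ⋈[a=h] (σ[v='q'](R) ∪ π[v,h,u](R))))) → 1
E2 per-node cardinality:
  R → 3
  σ[v='q'](R) → 0
  R → 3
  π[v,h,u](R) → 3
  (σ[v='q'](R) ∪ π[v,h,u](R)) → 3
  S → 6
  ((σ[v='q'](R) ∪ π[v,h,u](R)) ⋈[h=a] S) → 1
  π[b,a,d,v,h,u](((σ[v='q'](R) ∪ π[v,h,u](R)) ⋈[h=a] S)) → 1
  ρ[g/b](π[b,a,d,v,h,u](((σ[v='q'](R) ∪ π[v,h,u](R)) ⋈[h=a] S))) → 1
  γ[h; MAX(d)→e](ρ[g/b](π[b,a,d,v,h,u](((σ[v='q'](R) ∪ π[v,h,u](R)) ⋈[h=a] S)))) → 1

E1 and E2 produce the same multiset:
h | e
5 | 6

yes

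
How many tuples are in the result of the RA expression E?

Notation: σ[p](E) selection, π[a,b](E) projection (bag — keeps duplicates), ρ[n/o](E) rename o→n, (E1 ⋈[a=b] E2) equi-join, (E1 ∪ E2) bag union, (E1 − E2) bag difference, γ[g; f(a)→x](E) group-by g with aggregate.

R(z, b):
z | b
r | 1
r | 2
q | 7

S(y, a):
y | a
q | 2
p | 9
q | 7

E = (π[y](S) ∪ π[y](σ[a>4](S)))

Per-node cardinality:
  S → 3
  π[y](S) → 3
  S → 3
  σ[a>4](S) → 2
  π[y](σ[a>4](S)) → 2
  (π[y](S) ∪ π[y](σ[a>4](S))) → 5

|E| = 5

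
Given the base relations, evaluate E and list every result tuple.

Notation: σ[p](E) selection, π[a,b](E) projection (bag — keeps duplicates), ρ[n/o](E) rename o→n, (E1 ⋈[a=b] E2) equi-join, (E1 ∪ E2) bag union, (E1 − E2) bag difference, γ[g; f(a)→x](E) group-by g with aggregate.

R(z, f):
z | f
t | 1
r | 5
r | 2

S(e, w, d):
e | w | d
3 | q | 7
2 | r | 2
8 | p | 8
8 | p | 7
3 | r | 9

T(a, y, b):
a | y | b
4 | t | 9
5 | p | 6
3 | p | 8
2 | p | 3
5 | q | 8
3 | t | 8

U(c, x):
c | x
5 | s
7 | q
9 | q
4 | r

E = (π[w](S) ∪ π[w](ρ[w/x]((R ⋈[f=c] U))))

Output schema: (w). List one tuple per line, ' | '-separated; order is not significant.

Per-node cardinality:
  S → 5
  π[w](S) → 5
  R → 3
  U → 4
  (R ⋈[f=c] U) → 1
  ρ[w/x]((R ⋈[f=c] U)) → 1
  π[w](ρ[w/x]((R ⋈[f=c] U))) → 1
  (π[w](S) ∪ π[w](ρ[w/x]((R ⋈[f=c] U)))) → 6

== RESULT ==
w
p
p
q
r
r
s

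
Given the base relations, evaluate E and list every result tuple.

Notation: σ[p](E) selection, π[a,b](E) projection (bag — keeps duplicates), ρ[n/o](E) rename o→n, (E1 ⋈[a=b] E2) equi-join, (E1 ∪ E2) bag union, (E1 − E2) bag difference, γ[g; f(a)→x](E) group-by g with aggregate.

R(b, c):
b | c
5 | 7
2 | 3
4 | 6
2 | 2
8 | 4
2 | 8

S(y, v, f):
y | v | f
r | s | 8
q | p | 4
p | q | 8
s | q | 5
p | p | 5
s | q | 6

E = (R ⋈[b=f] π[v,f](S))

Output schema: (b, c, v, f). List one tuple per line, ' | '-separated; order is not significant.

Row counts bottom-up:
  R → 6
  S → 6
  π[v,f](S) → 6
  (R ⋈[b=f] π[v,f](S)) → 5

== RESULT ==
b | c | v | f
4 | 6 | p | 4
5 | 7 | p | 5
5 | 7 | q | 5
8 | 4 | q | 8
8 | 4 | s | 8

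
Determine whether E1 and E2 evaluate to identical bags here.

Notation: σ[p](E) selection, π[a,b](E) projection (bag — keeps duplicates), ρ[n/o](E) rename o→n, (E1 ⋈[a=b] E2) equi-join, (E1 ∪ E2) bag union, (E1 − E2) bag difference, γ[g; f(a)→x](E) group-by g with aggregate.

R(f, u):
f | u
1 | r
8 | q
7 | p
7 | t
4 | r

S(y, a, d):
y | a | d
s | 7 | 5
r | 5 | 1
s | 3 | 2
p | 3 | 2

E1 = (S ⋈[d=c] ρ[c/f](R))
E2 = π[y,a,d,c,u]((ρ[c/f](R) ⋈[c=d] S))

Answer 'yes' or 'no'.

E1 row counts bottom-up:
  S → 4
  R → 5
  ρ[c/f](R) → 5
  (S ⋈[d=c] ρ[c/f](R)) → 1
E2 row counts bottom-up:
  R → 5
  ρ[c/f](R) → 5
  S → 4
  (ρ[c/f](R) ⋈[c=d] S) → 1
  π[y,a,d,c,u]((ρ[c/f](R) ⋈[c=d] S)) → 1

E1 and E2 produce the same multiset:
y | a | d | c | u
r | 5 | 1 | 1 | r

yes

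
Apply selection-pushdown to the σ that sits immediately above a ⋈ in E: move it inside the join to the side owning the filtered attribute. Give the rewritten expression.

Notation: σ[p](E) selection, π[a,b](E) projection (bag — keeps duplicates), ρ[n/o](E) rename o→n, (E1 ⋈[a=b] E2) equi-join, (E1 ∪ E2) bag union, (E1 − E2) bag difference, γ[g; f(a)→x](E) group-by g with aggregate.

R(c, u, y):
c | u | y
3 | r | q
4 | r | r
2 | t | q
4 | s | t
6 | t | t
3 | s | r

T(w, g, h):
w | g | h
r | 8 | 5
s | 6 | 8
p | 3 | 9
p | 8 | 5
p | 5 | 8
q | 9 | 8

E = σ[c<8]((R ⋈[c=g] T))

σ filters on c, owned by the left side.
E' = (σ[c<8](R) ⋈[c=g] T)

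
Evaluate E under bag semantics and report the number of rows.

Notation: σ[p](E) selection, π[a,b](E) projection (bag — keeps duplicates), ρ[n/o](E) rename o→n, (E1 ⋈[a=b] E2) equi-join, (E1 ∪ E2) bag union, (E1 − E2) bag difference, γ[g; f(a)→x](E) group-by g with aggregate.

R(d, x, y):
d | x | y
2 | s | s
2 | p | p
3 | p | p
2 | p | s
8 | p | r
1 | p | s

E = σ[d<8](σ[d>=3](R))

Stepwise |·|:
  R → 6
  σ[d>=3](R) → 2
  σ[d<8](σ[d>=3](R)) → 1

|E| = 1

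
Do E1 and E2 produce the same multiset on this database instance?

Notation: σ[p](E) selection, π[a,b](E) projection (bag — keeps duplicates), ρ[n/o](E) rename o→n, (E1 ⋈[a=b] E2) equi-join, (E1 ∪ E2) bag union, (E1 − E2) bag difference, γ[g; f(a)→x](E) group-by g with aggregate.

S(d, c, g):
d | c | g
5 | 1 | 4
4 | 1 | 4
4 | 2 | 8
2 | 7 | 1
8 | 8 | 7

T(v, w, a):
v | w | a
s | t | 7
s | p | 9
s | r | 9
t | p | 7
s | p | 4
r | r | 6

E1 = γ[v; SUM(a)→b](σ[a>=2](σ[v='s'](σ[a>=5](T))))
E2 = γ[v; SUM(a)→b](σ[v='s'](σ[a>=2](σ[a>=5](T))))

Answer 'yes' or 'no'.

E1 per-node cardinality:
  T → 6
  σ[a>=5](T) → 5
  σ[v='s'](σ[a>=5](T)) → 3
  σ[a>=2](σ[v='s'](σ[a>=5](T))) → 3
  γ[v; SUM(a)→b](σ[a>=2](σ[v='s'](σ[a>=5](T)))) → 1
E2 per-node cardinality:
  T → 6
  σ[a>=5](T) → 5
  σ[a>=2](σ[a>=5](T)) → 5
  σ[v='s'](σ[a>=2](σ[a>=5](T))) → 3
  γ[v; SUM(a)→b](σ[v='s'](σ[a>=2](σ[a>=5](T)))) → 1

E1 and E2 produce the same multiset:
v | b
s | 25

yes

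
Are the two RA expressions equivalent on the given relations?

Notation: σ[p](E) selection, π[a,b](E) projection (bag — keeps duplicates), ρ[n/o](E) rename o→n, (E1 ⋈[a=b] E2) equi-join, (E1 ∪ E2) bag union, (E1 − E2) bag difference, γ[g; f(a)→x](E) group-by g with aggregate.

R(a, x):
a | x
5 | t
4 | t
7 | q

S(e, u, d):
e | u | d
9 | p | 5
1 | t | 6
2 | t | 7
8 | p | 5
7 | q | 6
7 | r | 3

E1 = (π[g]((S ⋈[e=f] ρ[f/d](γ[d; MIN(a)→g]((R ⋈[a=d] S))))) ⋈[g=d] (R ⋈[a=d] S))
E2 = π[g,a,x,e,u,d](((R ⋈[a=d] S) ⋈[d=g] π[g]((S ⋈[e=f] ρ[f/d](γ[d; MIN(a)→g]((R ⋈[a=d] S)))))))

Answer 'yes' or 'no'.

E1 stepwise |·|:
  S → 6
  R → 3
  S → 6
  (R ⋈[a=d] S) → 3
  γ[d; MIN(a)→g]((R ⋈[a=d] S)) → 2
  ρ[f/d](γ[d; MIN(a)→g]((R ⋈[a=d] S))) → 2
  (S ⋈[e=f] ρ[f/d](γ[d; MIN(a)→g]((R ⋈[a=d] S)))) → 2
  π[g]((S ⋈[e=f] ρ[f/d](γ[d; MIN(a)→g]((R ⋈[a=d] S))))) → 2
  R → 3
  S → 6
  (R ⋈[a=d] S) → 3
  (π[g]((S ⋈[e=f] ρ[f/d](γ[d; MIN(a)→g]((R ⋈[a=d] S))))) ⋈[g=d] (R ⋈[a=d] S)) → 2
E2 stepwise |·|:
  R → 3
  S → 6
  (R ⋈[a=d] S) → 3
  S → 6
  R → 3
  S → 6
  (R ⋈[a=d] S) → 3
  γ[d; MIN(a)→g]((R ⋈[a=d] S)) → 2
  ρ[f/d](γ[d; MIN(a)→g]((R ⋈[a=d] S))) → 2
  (S ⋈[e=f] ρ[f/d](γ[d; MIN(a)→g]((R ⋈[a=d] S)))) → 2
  π[g]((S ⋈[e=f] ρ[f/d](γ[d; MIN(a)→g]((R ⋈[a=d] S))))) → 2
  ((R ⋈[a=d] S) ⋈[d=g] π[g]((S ⋈[e=f] ρ[f/d](γ[d; MIN(a)→g]((R ⋈[a=d] S)))))) → 2
  π[g,a,x,e,u,d](((R ⋈[a=d] S) ⋈[d=g] π[g]((S ⋈[e=f] ρ[f/d](γ[d; MIN(a)→g]((R ⋈[a=d] S))))))) → 2

E1 and E2 produce the same multiset:
g | a | x | e | u | d
7 | 7 | q | 2 | t | 7
7 | 7 | q | 2 | t | 7

yes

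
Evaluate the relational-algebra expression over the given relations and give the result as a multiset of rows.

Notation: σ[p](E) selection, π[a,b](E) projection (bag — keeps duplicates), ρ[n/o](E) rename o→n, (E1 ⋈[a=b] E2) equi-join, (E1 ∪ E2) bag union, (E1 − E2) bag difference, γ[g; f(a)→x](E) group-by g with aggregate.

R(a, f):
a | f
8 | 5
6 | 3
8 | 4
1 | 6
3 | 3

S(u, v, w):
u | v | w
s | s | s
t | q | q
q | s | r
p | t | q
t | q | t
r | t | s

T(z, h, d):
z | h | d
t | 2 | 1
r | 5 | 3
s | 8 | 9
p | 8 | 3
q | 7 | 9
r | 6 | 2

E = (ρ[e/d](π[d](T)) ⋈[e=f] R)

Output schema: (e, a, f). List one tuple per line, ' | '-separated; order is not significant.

Stepwise |·|:
  T → 6
  π[d](T) → 6
  ρ[e/d](π[d](T)) → 6
  R → 5
  (ρ[e/d](π[d](T)) ⋈[e=f] R) → 4

== RESULT ==
e | a | f
3 | 3 | 3
3 | 3 | 3
3 | 6 | 3
3 | 6 | 3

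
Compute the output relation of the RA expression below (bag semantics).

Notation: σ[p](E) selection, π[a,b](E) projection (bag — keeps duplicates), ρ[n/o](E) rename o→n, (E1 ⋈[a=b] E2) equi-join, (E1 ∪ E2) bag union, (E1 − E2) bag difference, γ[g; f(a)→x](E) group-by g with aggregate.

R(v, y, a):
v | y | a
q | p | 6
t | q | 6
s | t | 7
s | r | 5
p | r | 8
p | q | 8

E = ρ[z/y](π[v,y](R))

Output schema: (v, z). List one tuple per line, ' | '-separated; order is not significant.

Subexpression sizes:
  R → 6
  π[v,y](R) → 6
  ρ[z/y](π[v,y](R)) → 6

== RESULT ==
v | z
p | q
p | r
q | p
s | r
s | t
t | q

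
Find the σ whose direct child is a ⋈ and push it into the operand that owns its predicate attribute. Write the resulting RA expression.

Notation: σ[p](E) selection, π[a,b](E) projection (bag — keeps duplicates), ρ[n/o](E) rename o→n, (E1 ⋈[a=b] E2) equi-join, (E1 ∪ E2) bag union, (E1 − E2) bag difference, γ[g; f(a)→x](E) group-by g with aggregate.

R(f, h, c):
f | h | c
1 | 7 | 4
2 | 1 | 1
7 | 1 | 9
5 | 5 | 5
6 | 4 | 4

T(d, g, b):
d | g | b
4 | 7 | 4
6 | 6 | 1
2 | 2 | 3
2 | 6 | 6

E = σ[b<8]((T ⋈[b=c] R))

σ filters on b, owned by the left side.
E' = (σ[b<8](T) ⋈[b=c] R)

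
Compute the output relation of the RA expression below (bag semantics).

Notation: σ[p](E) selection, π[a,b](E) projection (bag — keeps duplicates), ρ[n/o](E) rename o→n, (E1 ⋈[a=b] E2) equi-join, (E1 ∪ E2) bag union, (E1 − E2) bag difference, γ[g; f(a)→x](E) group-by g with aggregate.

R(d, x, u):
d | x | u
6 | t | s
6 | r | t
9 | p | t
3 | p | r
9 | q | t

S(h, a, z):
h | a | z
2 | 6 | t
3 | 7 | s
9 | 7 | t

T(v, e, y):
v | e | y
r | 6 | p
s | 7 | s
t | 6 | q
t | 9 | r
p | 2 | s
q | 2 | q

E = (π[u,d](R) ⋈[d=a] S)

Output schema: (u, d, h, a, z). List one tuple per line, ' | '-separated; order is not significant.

Stepwise |·|:
  R → 5
  π[u,d](R) → 5
  S → 3
  (π[u,d](R) ⋈[d=a] S) → 2

== RESULT ==
u | d | h | a | z
s | 6 | 2 | 6 | t
t | 6 | 2 | 6 | t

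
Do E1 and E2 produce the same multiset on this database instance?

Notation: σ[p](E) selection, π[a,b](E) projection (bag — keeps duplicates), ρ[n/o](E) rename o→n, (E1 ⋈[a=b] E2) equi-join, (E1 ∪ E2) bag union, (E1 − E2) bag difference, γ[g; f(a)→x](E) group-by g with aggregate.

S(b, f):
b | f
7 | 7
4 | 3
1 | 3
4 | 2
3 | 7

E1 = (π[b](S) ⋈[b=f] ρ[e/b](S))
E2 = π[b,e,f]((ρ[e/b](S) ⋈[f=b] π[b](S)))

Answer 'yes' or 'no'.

E1 stepwise |·|:
  S → 5
  π[b](S) → 5
  S → 5
  ρ[e/b](S) → 5
  (π[b](S) ⋈[b=f] ρ[e/b](S)) → 4
E2 stepwise |·|:
  S → 5
  ρ[e/b](S) → 5
  S → 5
  π[b](S) → 5
  (ρ[e/b](S) ⋈[f=b] π[b](S)) → 4
  π[b,e,f]((ρ[e/b](S) ⋈[f=b] π[b](S))) → 4

E1 and E2 produce the same multiset:
b | e | f
3 | 1 | 3
3 | 4 | 3
7 | 3 | 7
7 | 7 | 7

yes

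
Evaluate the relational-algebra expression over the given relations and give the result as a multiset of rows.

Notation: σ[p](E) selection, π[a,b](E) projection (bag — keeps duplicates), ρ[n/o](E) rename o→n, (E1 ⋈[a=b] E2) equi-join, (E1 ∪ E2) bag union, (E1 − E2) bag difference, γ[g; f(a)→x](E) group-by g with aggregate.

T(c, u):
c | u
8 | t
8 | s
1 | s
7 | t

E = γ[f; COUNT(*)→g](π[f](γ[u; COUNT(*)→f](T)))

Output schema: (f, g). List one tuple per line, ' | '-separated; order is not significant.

Subexpression sizes:
  T → 4
  γ[u; COUNT(*)→f](T) → 2
  π[f](γ[u; COUNT(*)→f](T)) → 2
  γ[f; COUNT(*)→g](π[f](γ[u; COUNT(*)→f](T))) → 1

== RESULT ==
f | g
2 | 2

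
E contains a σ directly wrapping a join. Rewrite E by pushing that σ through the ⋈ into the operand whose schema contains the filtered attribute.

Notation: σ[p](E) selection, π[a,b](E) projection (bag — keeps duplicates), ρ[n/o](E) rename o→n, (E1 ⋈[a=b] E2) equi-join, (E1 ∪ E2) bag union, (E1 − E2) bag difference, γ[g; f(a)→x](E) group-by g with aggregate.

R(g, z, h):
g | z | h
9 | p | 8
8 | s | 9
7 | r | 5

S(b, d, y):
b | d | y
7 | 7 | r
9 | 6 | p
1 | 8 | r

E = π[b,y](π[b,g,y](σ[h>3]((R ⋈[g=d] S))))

σ filters on h, owned by the left side.
E' = π[b,y](π[b,g,y]((σ[h>3](R) ⋈[g=d] S)))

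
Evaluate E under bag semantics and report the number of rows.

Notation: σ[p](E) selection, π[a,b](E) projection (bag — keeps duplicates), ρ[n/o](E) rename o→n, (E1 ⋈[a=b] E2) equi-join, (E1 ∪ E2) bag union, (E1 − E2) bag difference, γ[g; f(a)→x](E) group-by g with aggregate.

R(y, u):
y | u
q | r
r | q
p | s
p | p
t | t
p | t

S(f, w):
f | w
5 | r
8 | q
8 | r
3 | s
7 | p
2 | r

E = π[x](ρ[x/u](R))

Stepwise |·|:
  R → 6
  ρ[x/u](R) → 6
  π[x](ρ[x/u](R)) → 6

|E| = 6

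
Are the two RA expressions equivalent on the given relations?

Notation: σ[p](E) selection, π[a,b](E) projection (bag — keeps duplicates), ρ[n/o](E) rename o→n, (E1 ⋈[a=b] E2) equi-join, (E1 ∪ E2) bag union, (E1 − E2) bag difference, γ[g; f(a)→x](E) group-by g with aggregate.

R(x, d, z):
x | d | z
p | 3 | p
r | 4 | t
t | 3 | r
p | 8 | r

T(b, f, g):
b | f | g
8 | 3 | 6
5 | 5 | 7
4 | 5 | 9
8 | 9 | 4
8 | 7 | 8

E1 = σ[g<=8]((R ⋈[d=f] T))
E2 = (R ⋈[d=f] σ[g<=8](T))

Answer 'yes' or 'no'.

E1 stepwise |·|:
  R → 4
  T → 5
  (R ⋈[d=f] T) → 2
  σ[g<=8]((R ⋈[d=f] T)) → 2
E2 stepwise |·|:
  R → 4
  T → 5
  σ[g<=8](T) → 4
  (R ⋈[d=f] σ[g<=8](T)) → 2

E1 and E2 produce the same multiset:
x | d | z | b | f | g
p | 3 | p | 8 | 3 | 6
t | 3 | r | 8 | 3 | 6

yes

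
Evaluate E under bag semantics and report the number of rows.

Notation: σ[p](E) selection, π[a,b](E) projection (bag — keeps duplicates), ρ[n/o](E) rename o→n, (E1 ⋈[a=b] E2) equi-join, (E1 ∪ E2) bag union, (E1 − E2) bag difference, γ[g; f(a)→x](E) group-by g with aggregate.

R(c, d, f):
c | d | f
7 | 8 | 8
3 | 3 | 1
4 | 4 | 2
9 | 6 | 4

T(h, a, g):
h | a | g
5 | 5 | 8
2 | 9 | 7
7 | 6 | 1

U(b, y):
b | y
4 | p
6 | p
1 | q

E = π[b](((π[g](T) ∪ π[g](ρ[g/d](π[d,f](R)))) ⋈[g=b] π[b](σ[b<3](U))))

Row counts bottom-up:
  T → 3
  π[g](T) → 3
  R → 4
  π[d,f](R) → 4
  ρ[g/d](π[d,f](R)) → 4
  π[g](ρ[g/d](π[d,f](R))) → 4
  (π[g](T) ∪ π[g](ρ[g/d](π[d,f](R)))) → 7
  U → 3
  σ[b<3](U) → 1
  π[b](σ[b<3](U)) → 1
  ((π[g](T) ∪ π[g](ρ[g/d](π[d,f](R)))) ⋈[g=b] π[b](σ[b<3](U))) → 1
  π[b](((π[g](T) ∪ π[g](ρ[g/d](π[d,f](R)))) ⋈[g=b] π[b](σ[b<3](U)))) → 1

|E| = 1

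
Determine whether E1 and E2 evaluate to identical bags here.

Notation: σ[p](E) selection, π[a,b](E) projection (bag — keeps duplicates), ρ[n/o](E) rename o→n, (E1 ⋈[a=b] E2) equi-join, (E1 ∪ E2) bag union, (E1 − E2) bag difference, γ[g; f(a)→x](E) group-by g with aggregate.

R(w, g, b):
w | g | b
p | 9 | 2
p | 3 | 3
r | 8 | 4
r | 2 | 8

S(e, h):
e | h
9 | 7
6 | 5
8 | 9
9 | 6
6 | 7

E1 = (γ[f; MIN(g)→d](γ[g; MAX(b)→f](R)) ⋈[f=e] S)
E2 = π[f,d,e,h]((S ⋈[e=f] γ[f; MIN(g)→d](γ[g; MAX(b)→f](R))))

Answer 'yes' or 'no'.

E1 per-node cardinality:
  R → 4
  γ[g; MAX(b)→f](R) → 4
  γ[f; MIN(g)→d](γ[g; MAX(b)→f](R)) → 4
  S → 5
  (γ[f; MIN(g)→d](γ[g; MAX(b)→f](R)) ⋈[f=e] S) → 1
E2 per-node cardinality:
  S → 5
  R → 4
  γ[g; MAX(b)→f](R) → 4
  γ[f; MIN(g)→d](γ[g; MAX(b)→f](R)) → 4
  (S ⋈[e=f] γ[f; MIN(g)→d](γ[g; MAX(b)→f](R))) → 1
  π[f,d,e,h]((S ⋈[e=f] γ[f; MIN(g)→d](γ[g; MAX(b)→f](R)))) → 1

E1 and E2 produce the same multiset:
f | d | e | h
8 | 2 | 8 | 9

yes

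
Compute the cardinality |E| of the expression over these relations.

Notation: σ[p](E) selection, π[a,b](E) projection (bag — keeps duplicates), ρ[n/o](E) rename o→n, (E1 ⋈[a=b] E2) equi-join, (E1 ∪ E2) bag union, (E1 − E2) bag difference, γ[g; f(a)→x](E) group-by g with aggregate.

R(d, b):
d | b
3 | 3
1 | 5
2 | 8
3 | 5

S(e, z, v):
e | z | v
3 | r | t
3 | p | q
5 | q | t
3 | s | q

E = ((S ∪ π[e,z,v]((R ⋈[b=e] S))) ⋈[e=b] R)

Stepwise |·|:
  S → 4
  R → 4
  S → 4
  (R ⋈[b=e] S) → 5
  π[e,z,v]((R ⋈[b=e] S)) → 5
  (S ∪ π[e,z,v]((R ⋈[b=e] S))) → 9
  R → 4
  ((S ∪ π[e,z,v]((R ⋈[b=e] S))) ⋈[e=b] R) → 12

|E| = 12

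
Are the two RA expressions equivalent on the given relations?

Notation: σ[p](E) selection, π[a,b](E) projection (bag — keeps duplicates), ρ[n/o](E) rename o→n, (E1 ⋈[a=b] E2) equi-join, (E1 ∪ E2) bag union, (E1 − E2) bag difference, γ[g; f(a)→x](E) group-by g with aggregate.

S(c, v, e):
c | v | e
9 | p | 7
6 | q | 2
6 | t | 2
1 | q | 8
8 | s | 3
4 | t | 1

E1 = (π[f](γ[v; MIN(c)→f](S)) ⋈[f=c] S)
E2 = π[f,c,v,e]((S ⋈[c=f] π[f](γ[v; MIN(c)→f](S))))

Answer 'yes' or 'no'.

E1 row counts bottom-up:
  S → 6
  γ[v; MIN(c)→f](S) → 4
  π[f](γ[v; MIN(c)→f](S)) → 4
  S → 6
  (π[f](γ[v; MIN(c)→f](S)) ⋈[f=c] S) → 4
E2 row counts bottom-up:
  S → 6
  S → 6
  γ[v; MIN(c)→f](S) → 4
  π[f](γ[v; MIN(c)→f](S)) → 4
  (S ⋈[c=f] π[f](γ[v; MIN(c)→f](S))) → 4
  π[f,c,v,e]((S ⋈[c=f] π[f](γ[v; MIN(c)→f](S)))) → 4

E1 and E2 produce the same multiset:
f | c | v | e
1 | 1 | q | 8
4 | 4 | t | 1
8 | 8 | s | 3
9 | 9 | p | 7

yes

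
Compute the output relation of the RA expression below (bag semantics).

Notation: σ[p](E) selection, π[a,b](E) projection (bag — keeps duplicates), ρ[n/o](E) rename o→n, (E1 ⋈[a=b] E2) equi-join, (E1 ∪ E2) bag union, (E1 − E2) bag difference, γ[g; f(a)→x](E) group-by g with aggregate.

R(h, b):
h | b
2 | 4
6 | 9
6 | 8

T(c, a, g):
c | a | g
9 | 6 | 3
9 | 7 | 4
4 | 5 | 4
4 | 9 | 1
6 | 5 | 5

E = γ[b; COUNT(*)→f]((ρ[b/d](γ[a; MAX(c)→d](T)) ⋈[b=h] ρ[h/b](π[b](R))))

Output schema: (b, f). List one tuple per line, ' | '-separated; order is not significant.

Row counts bottom-up:
  T → 5
  γ[a; MAX(c)→d](T) → 4
  ρ[b/d](γ[a; MAX(c)→d](T)) → 4
  R → 3
  π[b](R) → 3
  ρ[h/b](π[b](R)) → 3
  (ρ[b/d](γ[a; MAX(c)→d](T)) ⋈[b=h] ρ[h/b](π[b](R))) → 3
  γ[b; COUNT(*)→f]((ρ[b/d](γ[a; MAX(c)→d](T)) ⋈[b=h] ρ[h/b](π[b](R)))) → 2

== RESULT ==
b | f
4 | 1
9 | 2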